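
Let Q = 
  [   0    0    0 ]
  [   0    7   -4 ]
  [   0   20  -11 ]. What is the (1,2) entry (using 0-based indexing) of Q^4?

Characteristic polynomial: t^3 + 4t^2 + 3t = t(t + 1)(t + 3), so the eigenvalues are -3, -1, 0.
t=0: eigenvector (1, 0, 0).
t=-1: eigenvector (0, 1, 2).
t=-3: eigenvector (0, 2, 5).
P = [[1, 0, 0], [0, 1, 2], [0, 2, 5]], D = diag(0, -1, -3), P⁻¹ = [[1, 0, 0], [0, 5, -2], [0, -2, 1]].
Q⁴ = P·diag(0, 1, 81)·P⁻¹ = [[0, 0, 0], [0, -319, 160], [0, -800, 401]].
The requested entry is 160.

160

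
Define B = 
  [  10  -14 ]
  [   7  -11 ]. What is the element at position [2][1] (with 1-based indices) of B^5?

1267

Characteristic polynomial: r^2 + r - 12 = (r - 3)(r + 4), so the eigenvalues are -4, 3.
r=-4: eigenvector (1, 1).
r=3: eigenvector (2, 1).
P = [[1, 2], [1, 1]], D = diag(-4, 3), P⁻¹ = [[-1, 2], [1, -1]].
B⁵ = P·diag(-1024, 243)·P⁻¹ = [[1510, -2534], [1267, -2291]].
The requested entry is 1267.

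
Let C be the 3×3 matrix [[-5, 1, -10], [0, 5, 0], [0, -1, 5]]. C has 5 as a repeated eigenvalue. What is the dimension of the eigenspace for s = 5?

1

C − 5I = [[-10, 1, -10], [0, 0, 0], [0, -1, 0]].
This matrix has rank 2, so its null space has dimension 3 − 2 = 1.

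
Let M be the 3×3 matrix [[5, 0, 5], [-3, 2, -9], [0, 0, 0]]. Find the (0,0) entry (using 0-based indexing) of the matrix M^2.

25

Characteristic polynomial: λ^3 - 7λ^2 + 10λ = λ(λ - 5)(λ - 2), so the eigenvalues are 0, 2, 5.
λ=5: eigenvector (1, -1, 0).
λ=2: eigenvector (0, 1, 0).
λ=0: eigenvector (-1, 3, 1).
P = [[1, 0, -1], [-1, 1, 3], [0, 0, 1]], D = diag(5, 2, 0), P⁻¹ = [[1, 0, 1], [1, 1, -2], [0, 0, 1]].
M² = P·diag(25, 4, 0)·P⁻¹ = [[25, 0, 25], [-21, 4, -33], [0, 0, 0]].
The requested entry is 25.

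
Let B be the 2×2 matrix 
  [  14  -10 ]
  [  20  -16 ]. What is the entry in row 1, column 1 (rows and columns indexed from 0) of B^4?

Characteristic polynomial: t^2 + 2t - 24 = (t - 4)(t + 6), so the eigenvalues are -6, 4.
t=4: eigenvector (1, 1).
t=-6: eigenvector (-1, -2).
P = [[1, -1], [1, -2]], D = diag(4, -6), P⁻¹ = [[2, -1], [1, -1]].
B⁴ = P·diag(256, 1296)·P⁻¹ = [[-784, 1040], [-2080, 2336]].
The requested entry is 2336.

2336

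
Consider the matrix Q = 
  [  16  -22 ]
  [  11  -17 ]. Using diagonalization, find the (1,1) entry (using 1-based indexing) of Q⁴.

Characteristic polynomial: r^2 + r - 30 = (r - 5)(r + 6), so the eigenvalues are -6, 5.
r=-6: eigenvector (1, 1).
r=5: eigenvector (-2, -1).
P = [[1, -2], [1, -1]], D = diag(-6, 5), P⁻¹ = [[-1, 2], [-1, 1]].
Q⁴ = P·diag(1296, 625)·P⁻¹ = [[-46, 1342], [-671, 1967]].
The requested entry is -46.

-46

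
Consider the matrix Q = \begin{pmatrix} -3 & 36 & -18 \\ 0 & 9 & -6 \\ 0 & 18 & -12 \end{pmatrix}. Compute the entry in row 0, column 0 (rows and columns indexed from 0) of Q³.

-27

Characteristic polynomial: μ^3 + 6μ^2 + 9μ = μ(μ + 3)^2, so the eigenvalues are -3, -3, 0.
μ=-3: eigenvector (1, 0, 0).
μ=-3: eigenvector (4, 1, 2).
μ=0: eigenvector (-6, -2, -3).
P = [[1, 4, -6], [0, 1, -2], [0, 2, -3]], D = diag(-3, -3, 0), P⁻¹ = [[1, 0, -2], [0, -3, 2], [0, -2, 1]].
Q³ = P·diag(-27, -27, 0)·P⁻¹ = [[-27, 324, -162], [0, 81, -54], [0, 162, -108]].
The requested entry is -27.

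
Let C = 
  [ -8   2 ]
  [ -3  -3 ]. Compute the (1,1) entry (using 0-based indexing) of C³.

Characteristic polynomial: t^2 + 11t + 30 = (t + 5)(t + 6), so the eigenvalues are -6, -5.
t=-5: eigenvector (-2, -3).
t=-6: eigenvector (1, 1).
P = [[-2, 1], [-3, 1]], D = diag(-5, -6), P⁻¹ = [[1, -1], [3, -2]].
C³ = P·diag(-125, -216)·P⁻¹ = [[-398, 182], [-273, 57]].
The requested entry is 57.

57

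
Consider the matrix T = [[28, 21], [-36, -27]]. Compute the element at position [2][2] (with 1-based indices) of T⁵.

Characteristic polynomial: s^2 - s = s(s - 1), so the eigenvalues are 0, 1.
s=1: eigenvector (7, -9).
s=0: eigenvector (-3, 4).
P = [[7, -3], [-9, 4]], D = diag(1, 0), P⁻¹ = [[4, 3], [9, 7]].
T⁵ = P·diag(1, 0)·P⁻¹ = [[28, 21], [-36, -27]].
The requested entry is -27.

-27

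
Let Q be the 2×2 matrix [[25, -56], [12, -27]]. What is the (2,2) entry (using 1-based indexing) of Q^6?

Characteristic polynomial: r^2 + 2r - 3 = (r - 1)(r + 3), so the eigenvalues are -3, 1.
r=-3: eigenvector (2, 1).
r=1: eigenvector (7, 3).
P = [[2, 7], [1, 3]], D = diag(-3, 1), P⁻¹ = [[-3, 7], [1, -2]].
Q⁶ = P·diag(729, 1)·P⁻¹ = [[-4367, 10192], [-2184, 5097]].
The requested entry is 5097.

5097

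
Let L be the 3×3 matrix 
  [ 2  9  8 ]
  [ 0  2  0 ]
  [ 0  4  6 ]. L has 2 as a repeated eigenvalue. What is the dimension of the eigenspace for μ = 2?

L − 2I = [[0, 9, 8], [0, 0, 0], [0, 4, 4]].
This matrix has rank 2, so its null space has dimension 3 − 2 = 1.

1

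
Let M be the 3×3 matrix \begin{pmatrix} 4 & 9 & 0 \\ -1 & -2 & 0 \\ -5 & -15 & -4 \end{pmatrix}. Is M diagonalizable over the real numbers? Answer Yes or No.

No

Characteristic polynomial: p(μ) = μ^3 + 2μ^2 - 7μ + 4 = (μ - 1)^2(μ + 4).
μ = 1 has algebraic multiplicity 2; rank(M − 1I) = 2, so geometric multiplicity = 1.
Geometric multiplicity < algebraic multiplicity, so M is not diagonalizable.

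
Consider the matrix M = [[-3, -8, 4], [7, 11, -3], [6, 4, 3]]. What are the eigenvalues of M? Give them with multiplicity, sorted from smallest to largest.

1, 5, 5

Characteristic polynomial: p(λ) = λ^3 - 11λ^2 + 35λ - 25 = (λ - 5)^2(λ - 1).
Roots (with multiplicity): 1, 5, 5.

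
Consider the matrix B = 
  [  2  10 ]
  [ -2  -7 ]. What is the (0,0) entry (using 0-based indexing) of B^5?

812

Characteristic polynomial: t^2 + 5t + 6 = (t + 2)(t + 3), so the eigenvalues are -3, -2.
t=-3: eigenvector (-2, 1).
t=-2: eigenvector (5, -2).
P = [[-2, 5], [1, -2]], D = diag(-3, -2), P⁻¹ = [[2, 5], [1, 2]].
B⁵ = P·diag(-243, -32)·P⁻¹ = [[812, 2110], [-422, -1087]].
The requested entry is 812.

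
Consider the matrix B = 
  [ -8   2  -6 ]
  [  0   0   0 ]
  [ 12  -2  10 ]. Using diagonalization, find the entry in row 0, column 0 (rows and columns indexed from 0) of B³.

Characteristic polynomial: λ^3 - 2λ^2 - 8λ = λ(λ - 4)(λ + 2), so the eigenvalues are -2, 0, 4.
λ=-2: eigenvector (1, 0, -1).
λ=0: eigenvector (1, 1, -1).
λ=4: eigenvector (-1, 0, 2).
P = [[1, 1, -1], [0, 1, 0], [-1, -1, 2]], D = diag(-2, 0, 4), P⁻¹ = [[2, -1, 1], [0, 1, 0], [1, 0, 1]].
B³ = P·diag(-8, 0, 64)·P⁻¹ = [[-80, 8, -72], [0, 0, 0], [144, -8, 136]].
The requested entry is -80.

-80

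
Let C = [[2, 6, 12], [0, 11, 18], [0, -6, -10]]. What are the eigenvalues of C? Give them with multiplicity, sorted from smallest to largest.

-1, 2, 2

Characteristic polynomial: p(λ) = λ^3 - 3λ^2 + 4 = (λ - 2)^2(λ + 1).
Roots (with multiplicity): -1, 2, 2.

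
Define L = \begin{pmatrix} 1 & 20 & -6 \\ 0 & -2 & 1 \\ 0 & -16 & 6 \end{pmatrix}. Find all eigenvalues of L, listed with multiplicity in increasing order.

1, 2, 2

Characteristic polynomial: p(s) = s^3 - 5s^2 + 8s - 4 = (s - 2)^2(s - 1).
Roots (with multiplicity): 1, 2, 2.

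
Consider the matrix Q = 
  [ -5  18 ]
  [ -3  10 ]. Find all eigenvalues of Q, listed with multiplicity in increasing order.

Characteristic polynomial: p(s) = s^2 - 5s + 4 = (s - 4)(s - 1).
Roots (with multiplicity): 1, 4.

1, 4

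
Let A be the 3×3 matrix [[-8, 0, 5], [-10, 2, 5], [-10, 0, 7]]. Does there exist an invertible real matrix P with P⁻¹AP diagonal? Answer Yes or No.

Characteristic polynomial: p(s) = s^3 - s^2 - 8s + 12 = (s - 2)^2(s + 3).
s = 2 has algebraic multiplicity 2; rank(A − 2I) = 1, so geometric multiplicity = 2.
Every eigenvalue has geometric = algebraic multiplicity, so A is diagonalizable.

Yes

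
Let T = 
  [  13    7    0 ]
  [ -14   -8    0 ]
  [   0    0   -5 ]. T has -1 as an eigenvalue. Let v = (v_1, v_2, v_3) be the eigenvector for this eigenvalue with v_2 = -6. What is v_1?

T + 1I = [[14, 7, 0], [-14, -7, 0], [0, 0, -4]].
Solving (T + 1I)v = 0 gives the eigenspace spanned by (3, -6, 0).
With v_2 = -6, v = (3, -6, 0), so v_1 = 3.

3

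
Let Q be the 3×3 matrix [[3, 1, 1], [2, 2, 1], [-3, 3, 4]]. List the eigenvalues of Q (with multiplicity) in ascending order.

Characteristic polynomial: p(λ) = λ^3 - 9λ^2 + 24λ - 16 = (λ - 4)^2(λ - 1).
Roots (with multiplicity): 1, 4, 4.

1, 4, 4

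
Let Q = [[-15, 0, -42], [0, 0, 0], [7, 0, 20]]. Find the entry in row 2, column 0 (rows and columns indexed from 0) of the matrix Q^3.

217

Characteristic polynomial: μ^3 - 5μ^2 - 6μ = μ(μ - 6)(μ + 1), so the eigenvalues are -1, 0, 6.
μ=6: eigenvector (-2, 0, 1).
μ=0: eigenvector (0, 1, 0).
μ=-1: eigenvector (-3, 0, 1).
P = [[-2, 0, -3], [0, 1, 0], [1, 0, 1]], D = diag(6, 0, -1), P⁻¹ = [[1, 0, 3], [0, 1, 0], [-1, 0, -2]].
Q³ = P·diag(216, 0, -1)·P⁻¹ = [[-435, 0, -1302], [0, 0, 0], [217, 0, 650]].
The requested entry is 217.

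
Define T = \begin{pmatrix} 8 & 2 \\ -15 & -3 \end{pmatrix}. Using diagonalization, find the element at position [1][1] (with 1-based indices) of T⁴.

Characteristic polynomial: r^2 - 5r + 6 = (r - 3)(r - 2), so the eigenvalues are 2, 3.
r=2: eigenvector (1, -3).
r=3: eigenvector (2, -5).
P = [[1, 2], [-3, -5]], D = diag(2, 3), P⁻¹ = [[-5, -2], [3, 1]].
T⁴ = P·diag(16, 81)·P⁻¹ = [[406, 130], [-975, -309]].
The requested entry is 406.

406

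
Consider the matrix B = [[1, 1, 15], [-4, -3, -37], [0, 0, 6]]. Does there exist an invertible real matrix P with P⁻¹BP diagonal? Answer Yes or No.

Characteristic polynomial: p(μ) = μ^3 - 4μ^2 - 11μ - 6 = (μ - 6)(μ + 1)^2.
μ = -1 has algebraic multiplicity 2; rank(B + 1I) = 2, so geometric multiplicity = 1.
Geometric multiplicity < algebraic multiplicity, so B is not diagonalizable.

No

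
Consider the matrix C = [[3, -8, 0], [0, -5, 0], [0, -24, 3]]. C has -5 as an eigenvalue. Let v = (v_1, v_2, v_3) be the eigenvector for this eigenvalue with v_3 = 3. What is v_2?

C + 5I = [[8, -8, 0], [0, 0, 0], [0, -24, 8]].
Solving (C + 5I)v = 0 gives the eigenspace spanned by (1, 1, 3).
With v_3 = 3, v = (1, 1, 3), so v_2 = 1.

1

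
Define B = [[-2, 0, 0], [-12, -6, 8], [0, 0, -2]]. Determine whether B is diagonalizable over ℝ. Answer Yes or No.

Characteristic polynomial: p(t) = t^3 + 10t^2 + 28t + 24 = (t + 2)^2(t + 6).
t = -2 has algebraic multiplicity 2; rank(B + 2I) = 1, so geometric multiplicity = 2.
Every eigenvalue has geometric = algebraic multiplicity, so B is diagonalizable.

Yes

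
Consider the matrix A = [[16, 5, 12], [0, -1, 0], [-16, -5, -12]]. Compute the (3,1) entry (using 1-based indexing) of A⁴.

-1024

Characteristic polynomial: μ^3 - 3μ^2 - 4μ = μ(μ - 4)(μ + 1), so the eigenvalues are -1, 0, 4.
μ=0: eigenvector (-3, 0, 4).
μ=-1: eigenvector (-1, 1, 1).
μ=4: eigenvector (1, 0, -1).
P = [[-3, -1, 1], [0, 1, 0], [4, 1, -1]], D = diag(0, -1, 4), P⁻¹ = [[1, 0, 1], [0, 1, 0], [4, 1, 3]].
A⁴ = P·diag(0, 1, 256)·P⁻¹ = [[1024, 255, 768], [0, 1, 0], [-1024, -255, -768]].
The requested entry is -1024.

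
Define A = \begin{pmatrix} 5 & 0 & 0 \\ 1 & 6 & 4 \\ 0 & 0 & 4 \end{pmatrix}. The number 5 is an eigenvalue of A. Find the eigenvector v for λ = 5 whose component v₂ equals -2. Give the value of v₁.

A − 5I = [[0, 0, 0], [1, 1, 4], [0, 0, -1]].
Solving (A − 5I)v = 0 gives the eigenspace spanned by (2, -2, 0).
With v₂ = -2, v = (2, -2, 0), so v₁ = 2.

2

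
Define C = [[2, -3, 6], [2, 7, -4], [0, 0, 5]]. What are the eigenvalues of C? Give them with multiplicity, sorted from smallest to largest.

Characteristic polynomial: p(r) = r^3 - 14r^2 + 65r - 100 = (r - 5)^2(r - 4).
Roots (with multiplicity): 4, 5, 5.

4, 5, 5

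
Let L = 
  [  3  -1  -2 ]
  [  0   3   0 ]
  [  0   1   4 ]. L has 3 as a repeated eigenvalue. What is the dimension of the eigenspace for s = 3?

L − 3I = [[0, -1, -2], [0, 0, 0], [0, 1, 1]].
This matrix has rank 2, so its null space has dimension 3 − 2 = 1.

1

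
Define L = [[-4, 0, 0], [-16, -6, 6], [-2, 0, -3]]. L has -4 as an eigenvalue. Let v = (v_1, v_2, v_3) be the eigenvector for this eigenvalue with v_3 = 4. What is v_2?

L + 4I = [[0, 0, 0], [-16, -2, 6], [-2, 0, 1]].
Solving (L + 4I)v = 0 gives the eigenspace spanned by (2, -4, 4).
With v_3 = 4, v = (2, -4, 4), so v_2 = -4.

-4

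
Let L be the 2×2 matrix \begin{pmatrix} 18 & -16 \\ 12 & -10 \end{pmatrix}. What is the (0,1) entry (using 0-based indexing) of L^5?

-30976

Characteristic polynomial: s^2 - 8s + 12 = (s - 6)(s - 2), so the eigenvalues are 2, 6.
s=2: eigenvector (1, 1).
s=6: eigenvector (4, 3).
P = [[1, 4], [1, 3]], D = diag(2, 6), P⁻¹ = [[-3, 4], [1, -1]].
L⁵ = P·diag(32, 7776)·P⁻¹ = [[31008, -30976], [23232, -23200]].
The requested entry is -30976.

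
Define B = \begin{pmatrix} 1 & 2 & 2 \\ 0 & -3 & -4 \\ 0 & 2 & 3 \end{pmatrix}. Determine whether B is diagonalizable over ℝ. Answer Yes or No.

Characteristic polynomial: p(μ) = μ^3 - μ^2 - μ + 1 = (μ - 1)^2(μ + 1).
μ = 1 has algebraic multiplicity 2; rank(B − 1I) = 1, so geometric multiplicity = 2.
Every eigenvalue has geometric = algebraic multiplicity, so B is diagonalizable.

Yes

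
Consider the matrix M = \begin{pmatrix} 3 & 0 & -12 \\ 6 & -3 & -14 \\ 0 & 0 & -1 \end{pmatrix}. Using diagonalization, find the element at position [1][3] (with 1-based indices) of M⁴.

-240

Characteristic polynomial: μ^3 + μ^2 - 9μ - 9 = (μ - 3)(μ + 1)(μ + 3), so the eigenvalues are -3, -1, 3.
μ=-1: eigenvector (3, 2, 1).
μ=-3: eigenvector (0, 1, 0).
μ=3: eigenvector (1, 1, 0).
P = [[3, 0, 1], [2, 1, 1], [1, 0, 0]], D = diag(-1, -3, 3), P⁻¹ = [[0, 0, 1], [-1, 1, 1], [1, 0, -3]].
M⁴ = P·diag(1, 81, 81)·P⁻¹ = [[81, 0, -240], [0, 81, -160], [0, 0, 1]].
The requested entry is -240.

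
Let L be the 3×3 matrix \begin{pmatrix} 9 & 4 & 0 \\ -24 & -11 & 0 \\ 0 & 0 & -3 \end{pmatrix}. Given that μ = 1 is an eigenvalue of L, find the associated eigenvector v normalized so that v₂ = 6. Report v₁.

L − 1I = [[8, 4, 0], [-24, -12, 0], [0, 0, -4]].
Solving (L − 1I)v = 0 gives the eigenspace spanned by (-3, 6, 0).
With v₂ = 6, v = (-3, 6, 0), so v₁ = -3.

-3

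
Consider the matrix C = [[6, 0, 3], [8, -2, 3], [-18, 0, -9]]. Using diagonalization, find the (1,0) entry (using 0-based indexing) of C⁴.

-178

Characteristic polynomial: r^3 + 5r^2 + 6r = r(r + 2)(r + 3), so the eigenvalues are -3, -2, 0.
r=0: eigenvector (1, 1, -2).
r=-2: eigenvector (0, 1, 0).
r=-3: eigenvector (-1, -1, 3).
P = [[1, 0, -1], [1, 1, -1], [-2, 0, 3]], D = diag(0, -2, -3), P⁻¹ = [[3, 0, 1], [-1, 1, 0], [2, 0, 1]].
C⁴ = P·diag(0, 16, 81)·P⁻¹ = [[-162, 0, -81], [-178, 16, -81], [486, 0, 243]].
The requested entry is -178.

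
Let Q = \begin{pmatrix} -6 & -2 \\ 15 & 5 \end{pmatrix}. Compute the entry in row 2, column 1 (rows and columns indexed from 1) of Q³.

Characteristic polynomial: λ^2 + λ = λ(λ + 1), so the eigenvalues are -1, 0.
λ=0: eigenvector (1, -3).
λ=-1: eigenvector (2, -5).
P = [[1, 2], [-3, -5]], D = diag(0, -1), P⁻¹ = [[-5, -2], [3, 1]].
Q³ = P·diag(0, -1)·P⁻¹ = [[-6, -2], [15, 5]].
The requested entry is 15.

15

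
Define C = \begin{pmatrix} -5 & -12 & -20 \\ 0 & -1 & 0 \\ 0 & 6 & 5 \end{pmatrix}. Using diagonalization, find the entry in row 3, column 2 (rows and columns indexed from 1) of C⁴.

624

Characteristic polynomial: t^3 + t^2 - 25t - 25 = (t - 5)(t + 1)(t + 5), so the eigenvalues are -5, -1, 5.
t=-5: eigenvector (1, 0, 0).
t=-1: eigenvector (2, 1, -1).
t=5: eigenvector (-2, 0, 1).
P = [[1, 2, -2], [0, 1, 0], [0, -1, 1]], D = diag(-5, -1, 5), P⁻¹ = [[1, 0, 2], [0, 1, 0], [0, 1, 1]].
C⁴ = P·diag(625, 1, 625)·P⁻¹ = [[625, -1248, 0], [0, 1, 0], [0, 624, 625]].
The requested entry is 624.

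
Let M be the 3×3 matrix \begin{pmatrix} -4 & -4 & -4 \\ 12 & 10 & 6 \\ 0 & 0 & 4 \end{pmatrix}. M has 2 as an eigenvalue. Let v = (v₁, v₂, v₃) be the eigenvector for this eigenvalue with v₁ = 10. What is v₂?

-15

M − 2I = [[-6, -4, -4], [12, 8, 6], [0, 0, 2]].
Solving (M − 2I)v = 0 gives the eigenspace spanned by (10, -15, 0).
With v₁ = 10, v = (10, -15, 0), so v₂ = -15.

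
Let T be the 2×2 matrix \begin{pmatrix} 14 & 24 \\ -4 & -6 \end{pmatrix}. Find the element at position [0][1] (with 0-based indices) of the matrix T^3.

1248

Characteristic polynomial: λ^2 - 8λ + 12 = (λ - 6)(λ - 2), so the eigenvalues are 2, 6.
λ=2: eigenvector (-2, 1).
λ=6: eigenvector (3, -1).
P = [[-2, 3], [1, -1]], D = diag(2, 6), P⁻¹ = [[1, 3], [1, 2]].
T³ = P·diag(8, 216)·P⁻¹ = [[632, 1248], [-208, -408]].
The requested entry is 1248.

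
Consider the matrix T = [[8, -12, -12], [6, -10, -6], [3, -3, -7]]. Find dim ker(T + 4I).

T + 4I = [[12, -12, -12], [6, -6, -6], [3, -3, -3]].
This matrix has rank 1, so its null space has dimension 3 − 1 = 2.

2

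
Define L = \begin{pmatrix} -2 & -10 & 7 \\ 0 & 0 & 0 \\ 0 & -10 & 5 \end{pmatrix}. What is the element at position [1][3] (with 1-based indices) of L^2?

Characteristic polynomial: μ^3 - 3μ^2 - 10μ = μ(μ - 5)(μ + 2), so the eigenvalues are -2, 0, 5.
μ=-2: eigenvector (1, 0, 0).
μ=0: eigenvector (2, 1, 2).
μ=5: eigenvector (1, 0, 1).
P = [[1, 2, 1], [0, 1, 0], [0, 2, 1]], D = diag(-2, 0, 5), P⁻¹ = [[1, 0, -1], [0, 1, 0], [0, -2, 1]].
L² = P·diag(4, 0, 25)·P⁻¹ = [[4, -50, 21], [0, 0, 0], [0, -50, 25]].
The requested entry is 21.

21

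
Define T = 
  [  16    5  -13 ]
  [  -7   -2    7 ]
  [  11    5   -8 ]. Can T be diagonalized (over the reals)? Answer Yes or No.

Characteristic polynomial: p(λ) = λ^3 - 6λ^2 - λ + 30 = (λ - 5)(λ - 3)(λ + 2).
All 3 eigenvalues are distinct, so T is diagonalizable.

Yes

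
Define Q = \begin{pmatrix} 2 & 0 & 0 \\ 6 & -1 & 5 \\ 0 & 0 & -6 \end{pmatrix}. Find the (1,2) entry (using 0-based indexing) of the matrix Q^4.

-1295

Characteristic polynomial: t^3 + 5t^2 - 8t - 12 = (t - 2)(t + 1)(t + 6), so the eigenvalues are -6, -1, 2.
t=2: eigenvector (1, 2, 0).
t=-1: eigenvector (0, 1, 0).
t=-6: eigenvector (0, -1, 1).
P = [[1, 0, 0], [2, 1, -1], [0, 0, 1]], D = diag(2, -1, -6), P⁻¹ = [[1, 0, 0], [-2, 1, 1], [0, 0, 1]].
Q⁴ = P·diag(16, 1, 1296)·P⁻¹ = [[16, 0, 0], [30, 1, -1295], [0, 0, 1296]].
The requested entry is -1295.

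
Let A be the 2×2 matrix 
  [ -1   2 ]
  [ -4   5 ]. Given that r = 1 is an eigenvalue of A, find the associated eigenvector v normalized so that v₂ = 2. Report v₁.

A − 1I = [[-2, 2], [-4, 4]].
Solving (A − 1I)v = 0 gives the eigenspace spanned by (2, 2).
With v₂ = 2, v = (2, 2), so v₁ = 2.

2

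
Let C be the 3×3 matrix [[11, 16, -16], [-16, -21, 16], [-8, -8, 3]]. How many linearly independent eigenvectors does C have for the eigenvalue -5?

2

C + 5I = [[16, 16, -16], [-16, -16, 16], [-8, -8, 8]].
This matrix has rank 1, so its null space has dimension 3 − 1 = 2.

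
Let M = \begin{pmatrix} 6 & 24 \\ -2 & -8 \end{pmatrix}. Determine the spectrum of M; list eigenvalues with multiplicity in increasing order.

Characteristic polynomial: p(μ) = μ^2 + 2μ = μ(μ + 2).
Roots (with multiplicity): -2, 0.

-2, 0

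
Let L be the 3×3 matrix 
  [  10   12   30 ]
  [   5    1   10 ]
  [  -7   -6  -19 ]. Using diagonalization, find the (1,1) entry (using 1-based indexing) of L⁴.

Characteristic polynomial: λ^3 + 8λ^2 + 11λ - 20 = (λ - 1)(λ + 4)(λ + 5), so the eigenvalues are -5, -4, 1.
λ=1: eigenvector (2, 1, -1).
λ=-4: eigenvector (3, -1, -1).
λ=-5: eigenvector (-2, 0, 1).
P = [[2, 3, -2], [1, -1, 0], [-1, -1, 1]], D = diag(1, -4, -5), P⁻¹ = [[1, 1, 2], [1, 0, 2], [2, 1, 5]].
L⁴ = P·diag(1, 256, 625)·P⁻¹ = [[-1730, -1248, -4710], [-255, 1, -510], [993, 624, 2611]].
The requested entry is -1730.

-1730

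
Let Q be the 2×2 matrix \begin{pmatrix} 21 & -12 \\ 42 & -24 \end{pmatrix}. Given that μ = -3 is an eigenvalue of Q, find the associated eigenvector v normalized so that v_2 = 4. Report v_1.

2

Q + 3I = [[24, -12], [42, -21]].
Solving (Q + 3I)v = 0 gives the eigenspace spanned by (2, 4).
With v_2 = 4, v = (2, 4), so v_1 = 2.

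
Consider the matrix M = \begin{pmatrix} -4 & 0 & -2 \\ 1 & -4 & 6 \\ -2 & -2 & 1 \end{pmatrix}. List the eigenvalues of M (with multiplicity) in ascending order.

Characteristic polynomial: p(t) = t^3 + 7t^2 + 16t + 12 = (t + 2)^2(t + 3).
Roots (with multiplicity): -3, -2, -2.

-3, -2, -2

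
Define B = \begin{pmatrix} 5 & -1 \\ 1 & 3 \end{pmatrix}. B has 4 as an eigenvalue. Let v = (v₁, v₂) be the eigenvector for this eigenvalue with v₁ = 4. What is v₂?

B − 4I = [[1, -1], [1, -1]].
Solving (B − 4I)v = 0 gives the eigenspace spanned by (4, 4).
With v₁ = 4, v = (4, 4), so v₂ = 4.

4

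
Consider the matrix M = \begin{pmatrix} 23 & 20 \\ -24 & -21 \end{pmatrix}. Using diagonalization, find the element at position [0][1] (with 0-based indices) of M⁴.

400

Characteristic polynomial: r^2 - 2r - 3 = (r - 3)(r + 1), so the eigenvalues are -1, 3.
r=-1: eigenvector (-5, 6).
r=3: eigenvector (-1, 1).
P = [[-5, -1], [6, 1]], D = diag(-1, 3), P⁻¹ = [[1, 1], [-6, -5]].
M⁴ = P·diag(1, 81)·P⁻¹ = [[481, 400], [-480, -399]].
The requested entry is 400.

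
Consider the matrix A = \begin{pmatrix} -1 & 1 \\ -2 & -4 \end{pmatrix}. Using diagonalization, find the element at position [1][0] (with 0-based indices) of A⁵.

Characteristic polynomial: r^2 + 5r + 6 = (r + 2)(r + 3), so the eigenvalues are -3, -2.
r=-2: eigenvector (1, -1).
r=-3: eigenvector (-1, 2).
P = [[1, -1], [-1, 2]], D = diag(-2, -3), P⁻¹ = [[2, 1], [1, 1]].
A⁵ = P·diag(-32, -243)·P⁻¹ = [[179, 211], [-422, -454]].
The requested entry is -422.

-422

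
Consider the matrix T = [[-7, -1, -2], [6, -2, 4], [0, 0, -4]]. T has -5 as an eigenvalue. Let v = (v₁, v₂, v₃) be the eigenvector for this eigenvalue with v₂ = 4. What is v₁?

T + 5I = [[-2, -1, -2], [6, 3, 4], [0, 0, 1]].
Solving (T + 5I)v = 0 gives the eigenspace spanned by (-2, 4, 0).
With v₂ = 4, v = (-2, 4, 0), so v₁ = -2.

-2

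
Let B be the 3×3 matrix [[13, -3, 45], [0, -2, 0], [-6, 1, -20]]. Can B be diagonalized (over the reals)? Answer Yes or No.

Characteristic polynomial: p(s) = s^3 + 9s^2 + 24s + 20 = (s + 2)^2(s + 5).
s = -2 has algebraic multiplicity 2; rank(B + 2I) = 2, so geometric multiplicity = 1.
Geometric multiplicity < algebraic multiplicity, so B is not diagonalizable.

No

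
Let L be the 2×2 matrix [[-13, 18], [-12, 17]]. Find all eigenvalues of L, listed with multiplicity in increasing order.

-1, 5

Characteristic polynomial: p(λ) = λ^2 - 4λ - 5 = (λ - 5)(λ + 1).
Roots (with multiplicity): -1, 5.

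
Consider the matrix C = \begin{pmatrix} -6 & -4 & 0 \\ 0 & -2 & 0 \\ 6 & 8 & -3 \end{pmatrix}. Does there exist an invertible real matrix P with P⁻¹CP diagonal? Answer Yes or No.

Yes

Characteristic polynomial: p(t) = t^3 + 11t^2 + 36t + 36 = (t + 2)(t + 3)(t + 6).
All 3 eigenvalues are distinct, so C is diagonalizable.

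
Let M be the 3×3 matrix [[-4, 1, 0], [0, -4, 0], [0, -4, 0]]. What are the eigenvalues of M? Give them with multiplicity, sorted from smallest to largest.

-4, -4, 0

Characteristic polynomial: p(t) = t^3 + 8t^2 + 16t = t(t + 4)^2.
Roots (with multiplicity): -4, -4, 0.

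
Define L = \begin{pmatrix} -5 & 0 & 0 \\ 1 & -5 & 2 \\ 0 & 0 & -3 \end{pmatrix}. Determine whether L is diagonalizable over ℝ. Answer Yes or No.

Characteristic polynomial: p(μ) = μ^3 + 13μ^2 + 55μ + 75 = (μ + 3)(μ + 5)^2.
μ = -5 has algebraic multiplicity 2; rank(L + 5I) = 2, so geometric multiplicity = 1.
Geometric multiplicity < algebraic multiplicity, so L is not diagonalizable.

No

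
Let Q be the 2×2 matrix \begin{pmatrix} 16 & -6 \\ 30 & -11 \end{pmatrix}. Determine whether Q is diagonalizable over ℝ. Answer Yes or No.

Characteristic polynomial: p(r) = r^2 - 5r + 4 = (r - 4)(r - 1).
All 2 eigenvalues are distinct, so Q is diagonalizable.

Yes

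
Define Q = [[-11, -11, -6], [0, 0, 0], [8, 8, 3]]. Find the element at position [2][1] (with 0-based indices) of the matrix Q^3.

Characteristic polynomial: t^3 + 8t^2 + 15t = t(t + 3)(t + 5), so the eigenvalues are -5, -3, 0.
t=-3: eigenvector (-3, 0, 4).
t=-5: eigenvector (-1, 0, 1).
t=0: eigenvector (-1, 1, 0).
P = [[-3, -1, -1], [0, 0, 1], [4, 1, 0]], D = diag(-3, -5, 0), P⁻¹ = [[1, 1, 1], [-4, -4, -3], [0, 1, 0]].
Q³ = P·diag(-27, -125, 0)·P⁻¹ = [[-419, -419, -294], [0, 0, 0], [392, 392, 267]].
The requested entry is 392.

392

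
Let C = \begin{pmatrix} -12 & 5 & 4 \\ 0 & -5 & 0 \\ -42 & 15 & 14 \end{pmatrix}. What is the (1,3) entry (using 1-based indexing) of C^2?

8

Characteristic polynomial: μ^3 + 3μ^2 - 10μ = μ(μ - 2)(μ + 5), so the eigenvalues are -5, 0, 2.
μ=-5: eigenvector (-1, 1, -3).
μ=0: eigenvector (1, 0, 3).
μ=2: eigenvector (2, 0, 7).
P = [[-1, 1, 2], [1, 0, 0], [-3, 3, 7]], D = diag(-5, 0, 2), P⁻¹ = [[0, 1, 0], [7, 1, -2], [-3, 0, 1]].
C² = P·diag(25, 0, 4)·P⁻¹ = [[-24, -25, 8], [0, 25, 0], [-84, -75, 28]].
The requested entry is 8.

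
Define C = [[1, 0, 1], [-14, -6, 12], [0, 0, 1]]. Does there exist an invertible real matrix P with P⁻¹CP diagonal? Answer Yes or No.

No

Characteristic polynomial: p(μ) = μ^3 + 4μ^2 - 11μ + 6 = (μ - 1)^2(μ + 6).
μ = 1 has algebraic multiplicity 2; rank(C − 1I) = 2, so geometric multiplicity = 1.
Geometric multiplicity < algebraic multiplicity, so C is not diagonalizable.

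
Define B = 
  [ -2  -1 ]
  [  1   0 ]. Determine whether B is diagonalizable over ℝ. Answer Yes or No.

No

Characteristic polynomial: p(t) = t^2 + 2t + 1 = (t + 1)^2.
t = -1 has algebraic multiplicity 2; rank(B + 1I) = 1, so geometric multiplicity = 1.
Geometric multiplicity < algebraic multiplicity, so B is not diagonalizable.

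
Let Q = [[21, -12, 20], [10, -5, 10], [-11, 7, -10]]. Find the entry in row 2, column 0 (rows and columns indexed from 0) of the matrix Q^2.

Characteristic polynomial: λ^3 - 6λ^2 + 5λ = λ(λ - 5)(λ - 1), so the eigenvalues are 0, 1, 5.
λ=1: eigenvector (1, 0, -1).
λ=5: eigenvector (2, 1, -1).
λ=0: eigenvector (-4, -2, 3).
P = [[1, 2, -4], [0, 1, -2], [-1, -1, 3]], D = diag(1, 5, 0), P⁻¹ = [[1, -2, 0], [2, -1, 2], [1, -1, 1]].
Q² = P·diag(1, 25, 0)·P⁻¹ = [[101, -52, 100], [50, -25, 50], [-51, 27, -50]].
The requested entry is -51.

-51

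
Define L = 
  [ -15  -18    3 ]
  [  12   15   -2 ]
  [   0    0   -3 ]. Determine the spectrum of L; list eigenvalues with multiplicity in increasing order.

Characteristic polynomial: p(λ) = λ^3 + 3λ^2 - 9λ - 27 = (λ - 3)(λ + 3)^2.
Roots (with multiplicity): -3, -3, 3.

-3, -3, 3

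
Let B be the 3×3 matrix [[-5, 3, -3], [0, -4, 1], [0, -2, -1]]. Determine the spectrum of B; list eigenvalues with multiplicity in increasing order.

-5, -3, -2

Characteristic polynomial: p(r) = r^3 + 10r^2 + 31r + 30 = (r + 2)(r + 3)(r + 5).
Roots (with multiplicity): -5, -3, -2.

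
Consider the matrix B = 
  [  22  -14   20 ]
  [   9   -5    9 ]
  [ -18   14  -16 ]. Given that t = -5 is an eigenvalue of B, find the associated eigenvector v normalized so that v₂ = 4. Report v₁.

8

B + 5I = [[27, -14, 20], [9, 0, 9], [-18, 14, -11]].
Solving (B + 5I)v = 0 gives the eigenspace spanned by (8, 4, -8).
With v₂ = 4, v = (8, 4, -8), so v₁ = 8.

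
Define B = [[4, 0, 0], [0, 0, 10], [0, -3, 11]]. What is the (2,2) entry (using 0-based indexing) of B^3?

Characteristic polynomial: λ^3 - 15λ^2 + 74λ - 120 = (λ - 6)(λ - 5)(λ - 4), so the eigenvalues are 4, 5, 6.
λ=4: eigenvector (1, 0, 0).
λ=6: eigenvector (0, -5, -3).
λ=5: eigenvector (0, 2, 1).
P = [[1, 0, 0], [0, -5, 2], [0, -3, 1]], D = diag(4, 6, 5), P⁻¹ = [[1, 0, 0], [0, 1, -2], [0, 3, -5]].
B³ = P·diag(64, 216, 125)·P⁻¹ = [[64, 0, 0], [0, -330, 910], [0, -273, 671]].
The requested entry is 671.

671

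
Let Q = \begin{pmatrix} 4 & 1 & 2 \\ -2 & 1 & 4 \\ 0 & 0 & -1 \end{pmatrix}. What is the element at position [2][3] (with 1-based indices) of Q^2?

Characteristic polynomial: r^3 - 4r^2 + r + 6 = (r - 3)(r - 2)(r + 1), so the eigenvalues are -1, 2, 3.
r=3: eigenvector (1, -1, 0).
r=2: eigenvector (-1, 2, 0).
r=-1: eigenvector (0, -2, 1).
P = [[1, -1, 0], [-1, 2, -2], [0, 0, 1]], D = diag(3, 2, -1), P⁻¹ = [[2, 1, 2], [1, 1, 2], [0, 0, 1]].
Q² = P·diag(9, 4, 1)·P⁻¹ = [[14, 5, 10], [-10, -1, -4], [0, 0, 1]].
The requested entry is -4.

-4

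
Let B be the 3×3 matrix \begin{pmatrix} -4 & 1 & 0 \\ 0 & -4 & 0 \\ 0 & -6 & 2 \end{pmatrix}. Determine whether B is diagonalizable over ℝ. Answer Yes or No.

Characteristic polynomial: p(r) = r^3 + 6r^2 - 32 = (r - 2)(r + 4)^2.
r = -4 has algebraic multiplicity 2; rank(B + 4I) = 2, so geometric multiplicity = 1.
Geometric multiplicity < algebraic multiplicity, so B is not diagonalizable.

No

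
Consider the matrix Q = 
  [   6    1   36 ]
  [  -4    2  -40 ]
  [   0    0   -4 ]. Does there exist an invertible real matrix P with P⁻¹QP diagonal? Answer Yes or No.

No

Characteristic polynomial: p(λ) = λ^3 - 4λ^2 - 16λ + 64 = (λ - 4)^2(λ + 4).
λ = 4 has algebraic multiplicity 2; rank(Q − 4I) = 2, so geometric multiplicity = 1.
Geometric multiplicity < algebraic multiplicity, so Q is not diagonalizable.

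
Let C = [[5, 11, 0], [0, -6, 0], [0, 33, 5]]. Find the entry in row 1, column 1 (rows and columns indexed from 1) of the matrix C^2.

25

Characteristic polynomial: μ^3 - 4μ^2 - 35μ + 150 = (μ - 5)^2(μ + 6), so the eigenvalues are -6, 5, 5.
μ=5: eigenvector (0, 0, 1).
μ=-6: eigenvector (-1, 1, -3).
μ=5: eigenvector (1, 0, 2).
P = [[0, -1, 1], [0, 1, 0], [1, -3, 2]], D = diag(5, -6, 5), P⁻¹ = [[-2, 1, 1], [0, 1, 0], [1, 1, 0]].
C² = P·diag(25, 36, 25)·P⁻¹ = [[25, -11, 0], [0, 36, 0], [0, -33, 25]].
The requested entry is 25.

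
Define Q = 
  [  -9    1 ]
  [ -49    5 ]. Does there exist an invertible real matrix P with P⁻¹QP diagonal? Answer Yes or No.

No

Characteristic polynomial: p(t) = t^2 + 4t + 4 = (t + 2)^2.
t = -2 has algebraic multiplicity 2; rank(Q + 2I) = 1, so geometric multiplicity = 1.
Geometric multiplicity < algebraic multiplicity, so Q is not diagonalizable.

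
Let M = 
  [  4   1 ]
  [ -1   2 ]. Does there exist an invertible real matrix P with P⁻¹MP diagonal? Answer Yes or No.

No

Characteristic polynomial: p(r) = r^2 - 6r + 9 = (r - 3)^2.
r = 3 has algebraic multiplicity 2; rank(M − 3I) = 1, so geometric multiplicity = 1.
Geometric multiplicity < algebraic multiplicity, so M is not diagonalizable.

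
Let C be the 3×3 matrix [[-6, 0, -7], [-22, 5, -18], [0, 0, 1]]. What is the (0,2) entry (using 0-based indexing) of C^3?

-217

Characteristic polynomial: t^3 - 31t + 30 = (t - 5)(t - 1)(t + 6), so the eigenvalues are -6, 1, 5.
t=-6: eigenvector (1, 2, 0).
t=1: eigenvector (-1, -1, 1).
t=5: eigenvector (0, 1, 0).
P = [[1, -1, 0], [2, -1, 1], [0, 1, 0]], D = diag(-6, 1, 5), P⁻¹ = [[1, 0, 1], [0, 0, 1], [-2, 1, -1]].
C³ = P·diag(-216, 1, 125)·P⁻¹ = [[-216, 0, -217], [-682, 125, -558], [0, 0, 1]].
The requested entry is -217.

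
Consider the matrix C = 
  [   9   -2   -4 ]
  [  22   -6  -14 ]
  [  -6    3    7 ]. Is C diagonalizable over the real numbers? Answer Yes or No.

Yes

Characteristic polynomial: p(r) = r^3 - 10r^2 + 29r - 20 = (r - 5)(r - 4)(r - 1).
All 3 eigenvalues are distinct, so C is diagonalizable.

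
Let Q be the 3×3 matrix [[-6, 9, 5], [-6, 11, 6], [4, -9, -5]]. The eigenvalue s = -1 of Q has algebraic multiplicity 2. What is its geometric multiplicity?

1

Q + 1I = [[-5, 9, 5], [-6, 12, 6], [4, -9, -4]].
This matrix has rank 2, so its null space has dimension 3 − 2 = 1.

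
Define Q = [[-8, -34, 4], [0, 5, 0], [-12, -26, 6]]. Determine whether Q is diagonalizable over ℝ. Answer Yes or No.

Characteristic polynomial: p(s) = s^3 - 3s^2 - 10s = s(s - 5)(s + 2).
All 3 eigenvalues are distinct, so Q is diagonalizable.

Yes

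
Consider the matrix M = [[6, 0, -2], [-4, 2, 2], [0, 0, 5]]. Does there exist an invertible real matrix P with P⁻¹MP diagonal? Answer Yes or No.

Yes

Characteristic polynomial: p(s) = s^3 - 13s^2 + 52s - 60 = (s - 6)(s - 5)(s - 2).
All 3 eigenvalues are distinct, so M is diagonalizable.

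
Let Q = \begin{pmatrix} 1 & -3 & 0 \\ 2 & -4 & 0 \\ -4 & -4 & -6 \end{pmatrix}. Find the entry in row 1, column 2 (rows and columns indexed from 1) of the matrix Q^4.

Characteristic polynomial: μ^3 + 9μ^2 + 20μ + 12 = (μ + 1)(μ + 2)(μ + 6), so the eigenvalues are -6, -2, -1.
μ=-1: eigenvector (3, 2, -4).
μ=-2: eigenvector (1, 1, -2).
μ=-6: eigenvector (0, 0, 1).
P = [[3, 1, 0], [2, 1, 0], [-4, -2, 1]], D = diag(-1, -2, -6), P⁻¹ = [[1, -1, 0], [-2, 3, 0], [0, 2, 1]].
Q⁴ = P·diag(1, 16, 1296)·P⁻¹ = [[-29, 45, 0], [-30, 46, 0], [60, 2500, 1296]].
The requested entry is 45.

45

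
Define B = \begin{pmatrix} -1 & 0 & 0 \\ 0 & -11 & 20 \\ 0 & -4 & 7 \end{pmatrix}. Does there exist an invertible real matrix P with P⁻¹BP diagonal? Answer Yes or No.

Yes

Characteristic polynomial: p(r) = r^3 + 5r^2 + 7r + 3 = (r + 1)^2(r + 3).
r = -1 has algebraic multiplicity 2; rank(B + 1I) = 1, so geometric multiplicity = 2.
Every eigenvalue has geometric = algebraic multiplicity, so B is diagonalizable.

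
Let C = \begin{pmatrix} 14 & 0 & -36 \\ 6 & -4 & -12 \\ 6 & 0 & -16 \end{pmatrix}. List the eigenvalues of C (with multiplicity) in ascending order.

Characteristic polynomial: p(λ) = λ^3 + 6λ^2 - 32 = (λ - 2)(λ + 4)^2.
Roots (with multiplicity): -4, -4, 2.

-4, -4, 2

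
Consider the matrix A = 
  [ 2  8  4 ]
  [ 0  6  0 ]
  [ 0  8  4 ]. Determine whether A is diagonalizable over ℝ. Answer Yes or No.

Yes

Characteristic polynomial: p(t) = t^3 - 12t^2 + 44t - 48 = (t - 6)(t - 4)(t - 2).
All 3 eigenvalues are distinct, so A is diagonalizable.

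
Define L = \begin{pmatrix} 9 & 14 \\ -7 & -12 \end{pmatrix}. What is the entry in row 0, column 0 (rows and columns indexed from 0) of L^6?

Characteristic polynomial: μ^2 + 3μ - 10 = (μ - 2)(μ + 5), so the eigenvalues are -5, 2.
μ=-5: eigenvector (-1, 1).
μ=2: eigenvector (2, -1).
P = [[-1, 2], [1, -1]], D = diag(-5, 2), P⁻¹ = [[1, 2], [1, 1]].
L⁶ = P·diag(15625, 64)·P⁻¹ = [[-15497, -31122], [15561, 31186]].
The requested entry is -15497.

-15497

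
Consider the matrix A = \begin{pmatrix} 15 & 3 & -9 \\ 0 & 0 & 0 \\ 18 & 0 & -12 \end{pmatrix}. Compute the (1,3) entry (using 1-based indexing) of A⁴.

-1215

Characteristic polynomial: μ^3 - 3μ^2 - 18μ = μ(μ - 6)(μ + 3), so the eigenvalues are -3, 0, 6.
μ=-3: eigenvector (-1, 0, -2).
μ=0: eigenvector (-2, 1, -3).
μ=6: eigenvector (1, 0, 1).
P = [[-1, -2, 1], [0, 1, 0], [-2, -3, 1]], D = diag(-3, 0, 6), P⁻¹ = [[1, -1, -1], [0, 1, 0], [2, 1, -1]].
A⁴ = P·diag(81, 0, 1296)·P⁻¹ = [[2511, 1377, -1215], [0, 0, 0], [2430, 1458, -1134]].
The requested entry is -1215.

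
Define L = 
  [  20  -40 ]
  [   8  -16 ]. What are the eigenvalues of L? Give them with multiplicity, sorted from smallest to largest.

Characteristic polynomial: p(μ) = μ^2 - 4μ = μ(μ - 4).
Roots (with multiplicity): 0, 4.

0, 4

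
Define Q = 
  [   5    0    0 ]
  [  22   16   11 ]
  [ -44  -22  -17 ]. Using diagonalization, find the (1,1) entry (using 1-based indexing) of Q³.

125

Characteristic polynomial: μ^3 - 4μ^2 - 35μ + 150 = (μ - 5)^2(μ + 6), so the eigenvalues are -6, 5, 5.
μ=5: eigenvector (1, 2, -4).
μ=-6: eigenvector (0, 1, -2).
μ=5: eigenvector (2, 5, -9).
P = [[1, 0, 2], [2, 1, 5], [-4, -2, -9]], D = diag(5, -6, 5), P⁻¹ = [[1, -4, -2], [-2, -1, -1], [0, 2, 1]].
Q³ = P·diag(125, -216, 125)·P⁻¹ = [[125, 0, 0], [682, 466, 341], [-1364, -682, -557]].
The requested entry is 125.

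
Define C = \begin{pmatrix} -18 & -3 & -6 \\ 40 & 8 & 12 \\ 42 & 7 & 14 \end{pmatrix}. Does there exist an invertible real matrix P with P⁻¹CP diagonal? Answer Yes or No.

No

Characteristic polynomial: p(r) = r^3 - 4r^2 + 4r = r(r - 2)^2.
r = 2 has algebraic multiplicity 2; rank(C − 2I) = 2, so geometric multiplicity = 1.
Geometric multiplicity < algebraic multiplicity, so C is not diagonalizable.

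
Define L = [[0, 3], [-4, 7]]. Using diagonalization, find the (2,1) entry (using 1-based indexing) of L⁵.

Characteristic polynomial: t^2 - 7t + 12 = (t - 4)(t - 3), so the eigenvalues are 3, 4.
t=3: eigenvector (1, 1).
t=4: eigenvector (3, 4).
P = [[1, 3], [1, 4]], D = diag(3, 4), P⁻¹ = [[4, -3], [-1, 1]].
L⁵ = P·diag(243, 1024)·P⁻¹ = [[-2100, 2343], [-3124, 3367]].
The requested entry is -3124.

-3124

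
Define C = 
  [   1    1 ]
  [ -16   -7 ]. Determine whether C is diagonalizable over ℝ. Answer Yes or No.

Characteristic polynomial: p(μ) = μ^2 + 6μ + 9 = (μ + 3)^2.
μ = -3 has algebraic multiplicity 2; rank(C + 3I) = 1, so geometric multiplicity = 1.
Geometric multiplicity < algebraic multiplicity, so C is not diagonalizable.

No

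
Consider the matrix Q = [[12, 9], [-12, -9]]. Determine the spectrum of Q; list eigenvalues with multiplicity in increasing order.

Characteristic polynomial: p(r) = r^2 - 3r = r(r - 3).
Roots (with multiplicity): 0, 3.

0, 3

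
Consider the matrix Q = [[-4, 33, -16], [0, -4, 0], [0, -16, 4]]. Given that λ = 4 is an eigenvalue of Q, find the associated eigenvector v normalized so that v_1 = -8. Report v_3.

4

Q − 4I = [[-8, 33, -16], [0, -8, 0], [0, -16, 0]].
Solving (Q − 4I)v = 0 gives the eigenspace spanned by (-8, 0, 4).
With v_1 = -8, v = (-8, 0, 4), so v_3 = 4.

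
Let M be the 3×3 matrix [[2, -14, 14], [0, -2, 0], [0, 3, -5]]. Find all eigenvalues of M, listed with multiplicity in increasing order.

-5, -2, 2

Characteristic polynomial: p(s) = s^3 + 5s^2 - 4s - 20 = (s - 2)(s + 2)(s + 5).
Roots (with multiplicity): -5, -2, 2.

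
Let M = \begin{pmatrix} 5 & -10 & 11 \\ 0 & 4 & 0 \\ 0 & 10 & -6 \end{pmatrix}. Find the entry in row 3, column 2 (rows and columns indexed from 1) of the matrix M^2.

-20

Characteristic polynomial: s^3 - 3s^2 - 34s + 120 = (s - 5)(s - 4)(s + 6), so the eigenvalues are -6, 4, 5.
s=5: eigenvector (1, 0, 0).
s=4: eigenvector (-1, 1, 1).
s=-6: eigenvector (-1, 0, 1).
P = [[1, -1, -1], [0, 1, 0], [0, 1, 1]], D = diag(5, 4, -6), P⁻¹ = [[1, 0, 1], [0, 1, 0], [0, -1, 1]].
M² = P·diag(25, 16, 36)·P⁻¹ = [[25, 20, -11], [0, 16, 0], [0, -20, 36]].
The requested entry is -20.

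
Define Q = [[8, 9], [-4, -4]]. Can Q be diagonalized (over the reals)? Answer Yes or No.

Characteristic polynomial: p(μ) = μ^2 - 4μ + 4 = (μ - 2)^2.
μ = 2 has algebraic multiplicity 2; rank(Q − 2I) = 1, so geometric multiplicity = 1.
Geometric multiplicity < algebraic multiplicity, so Q is not diagonalizable.

No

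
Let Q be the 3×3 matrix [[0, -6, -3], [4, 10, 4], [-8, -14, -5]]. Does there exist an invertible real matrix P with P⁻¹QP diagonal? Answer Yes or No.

Characteristic polynomial: p(s) = s^3 - 5s^2 + 6s = s(s - 3)(s - 2).
All 3 eigenvalues are distinct, so Q is diagonalizable.

Yes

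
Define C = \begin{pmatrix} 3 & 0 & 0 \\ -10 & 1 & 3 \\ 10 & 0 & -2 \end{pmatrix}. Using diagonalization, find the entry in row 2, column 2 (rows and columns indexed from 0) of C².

Characteristic polynomial: μ^3 - 2μ^2 - 5μ + 6 = (μ - 3)(μ - 1)(μ + 2), so the eigenvalues are -2, 1, 3.
μ=-2: eigenvector (0, -1, 1).
μ=1: eigenvector (0, 1, 0).
μ=3: eigenvector (1, -2, 2).
P = [[0, 0, 1], [-1, 1, -2], [1, 0, 2]], D = diag(-2, 1, 3), P⁻¹ = [[-2, 0, 1], [0, 1, 1], [1, 0, 0]].
C² = P·diag(4, 1, 9)·P⁻¹ = [[9, 0, 0], [-10, 1, -3], [10, 0, 4]].
The requested entry is 4.

4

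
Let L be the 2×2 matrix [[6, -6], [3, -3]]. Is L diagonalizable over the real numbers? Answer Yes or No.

Characteristic polynomial: p(μ) = μ^2 - 3μ = μ(μ - 3).
All 2 eigenvalues are distinct, so L is diagonalizable.

Yes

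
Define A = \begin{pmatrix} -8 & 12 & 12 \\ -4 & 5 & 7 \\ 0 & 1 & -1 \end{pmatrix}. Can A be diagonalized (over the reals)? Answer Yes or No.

Characteristic polynomial: p(s) = s^3 + 4s^2 + 4s = s(s + 2)^2.
s = -2 has algebraic multiplicity 2; rank(A + 2I) = 2, so geometric multiplicity = 1.
Geometric multiplicity < algebraic multiplicity, so A is not diagonalizable.

No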